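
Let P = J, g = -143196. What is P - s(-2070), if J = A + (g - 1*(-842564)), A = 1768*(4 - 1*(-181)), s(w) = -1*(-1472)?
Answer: 1024976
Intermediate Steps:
s(w) = 1472
A = 327080 (A = 1768*(4 + 181) = 1768*185 = 327080)
J = 1026448 (J = 327080 + (-143196 - 1*(-842564)) = 327080 + (-143196 + 842564) = 327080 + 699368 = 1026448)
P = 1026448
P - s(-2070) = 1026448 - 1*1472 = 1026448 - 1472 = 1024976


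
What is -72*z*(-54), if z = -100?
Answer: -388800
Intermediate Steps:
-72*z*(-54) = -72*(-100)*(-54) = 7200*(-54) = -388800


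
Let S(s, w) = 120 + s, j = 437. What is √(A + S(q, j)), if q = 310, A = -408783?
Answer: I*√408353 ≈ 639.03*I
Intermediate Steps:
√(A + S(q, j)) = √(-408783 + (120 + 310)) = √(-408783 + 430) = √(-408353) = I*√408353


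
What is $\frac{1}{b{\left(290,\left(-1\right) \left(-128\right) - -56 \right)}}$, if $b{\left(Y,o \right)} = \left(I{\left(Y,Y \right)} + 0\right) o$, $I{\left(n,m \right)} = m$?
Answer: $\frac{1}{53360} \approx 1.8741 \cdot 10^{-5}$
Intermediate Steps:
$b{\left(Y,o \right)} = Y o$ ($b{\left(Y,o \right)} = \left(Y + 0\right) o = Y o$)
$\frac{1}{b{\left(290,\left(-1\right) \left(-128\right) - -56 \right)}} = \frac{1}{290 \left(\left(-1\right) \left(-128\right) - -56\right)} = \frac{1}{290 \left(128 + 56\right)} = \frac{1}{290 \cdot 184} = \frac{1}{53360}$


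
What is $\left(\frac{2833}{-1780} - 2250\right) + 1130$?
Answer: $- \frac{1996433}{1780} \approx -1121.6$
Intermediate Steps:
$\left(\frac{2833}{-1780} - 2250\right) + 1130 = \left(2833 \left(- \frac{1}{1780}\right) - 2250\right) + 1130 = \left(- \frac{2833}{1780} - 2250\right) + 1130 = - \frac{4007833}{1780} + 1130 = - \frac{1996433}{1780}$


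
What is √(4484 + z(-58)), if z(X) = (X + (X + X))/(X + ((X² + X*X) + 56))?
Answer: √5634745735/1121 ≈ 66.963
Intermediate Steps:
z(X) = 3*X/(56 + X + 2*X²) (z(X) = (X + 2*X)/(X + ((X² + X²) + 56)) = (3*X)/(X + (2*X² + 56)) = (3*X)/(X + (56 + 2*X²)) = (3*X)/(56 + X + 2*X²) = 3*X/(56 + X + 2*X²))
√(4484 + z(-58)) = √(4484 + 3*(-58)/(56 - 58 + 2*(-58)²)) = √(4484 + 3*(-58)/(56 - 58 + 2*3364)) = √(4484 + 3*(-58)/(56 - 58 + 6728)) = √(4484 + 3*(-58)/6726) = √(4484 + 3*(-58)*(1/6726)) = √(4484 - 29/1121) = √(5026535/1121) = √5634745735/1121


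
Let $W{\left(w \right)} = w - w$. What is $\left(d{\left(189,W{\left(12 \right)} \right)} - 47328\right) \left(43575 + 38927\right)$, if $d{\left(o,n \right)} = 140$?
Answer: $-3893104376$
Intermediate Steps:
$W{\left(w \right)} = 0$
$\left(d{\left(189,W{\left(12 \right)} \right)} - 47328\right) \left(43575 + 38927\right) = \left(140 - 47328\right) \left(43575 + 38927\right) = \left(-47188\right) 82502 = -3893104376$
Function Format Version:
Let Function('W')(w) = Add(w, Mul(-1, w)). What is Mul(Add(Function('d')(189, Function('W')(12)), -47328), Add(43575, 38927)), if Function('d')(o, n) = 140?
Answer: -3893104376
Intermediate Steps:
Function('W')(w) = 0
Mul(Add(Function('d')(189, Function('W')(12)), -47328), Add(43575, 38927)) = Mul(Add(140, -47328), Add(43575, 38927)) = Mul(-47188, 82502) = -3893104376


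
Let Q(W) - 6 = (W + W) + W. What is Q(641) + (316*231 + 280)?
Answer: 75205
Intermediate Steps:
Q(W) = 6 + 3*W (Q(W) = 6 + ((W + W) + W) = 6 + (2*W + W) = 6 + 3*W)
Q(641) + (316*231 + 280) = (6 + 3*641) + (316*231 + 280) = (6 + 1923) + (72996 + 280) = 1929 + 73276 = 75205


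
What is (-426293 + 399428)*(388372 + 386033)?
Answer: -20804390325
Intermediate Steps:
(-426293 + 399428)*(388372 + 386033) = -26865*774405 = -20804390325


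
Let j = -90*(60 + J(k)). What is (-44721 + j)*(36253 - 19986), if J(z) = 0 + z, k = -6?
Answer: -806534127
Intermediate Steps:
J(z) = z
j = -4860 (j = -90*(60 - 6) = -90*54 = -4860)
(-44721 + j)*(36253 - 19986) = (-44721 - 4860)*(36253 - 19986) = -49581*16267 = -806534127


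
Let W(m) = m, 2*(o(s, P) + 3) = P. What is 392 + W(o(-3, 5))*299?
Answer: 485/2 ≈ 242.50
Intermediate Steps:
o(s, P) = -3 + P/2
392 + W(o(-3, 5))*299 = 392 + (-3 + (1/2)*5)*299 = 392 + (-3 + 5/2)*299 = 392 - 1/2*299 = 392 - 299/2 = 485/2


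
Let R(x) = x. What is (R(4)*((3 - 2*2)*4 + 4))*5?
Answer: 0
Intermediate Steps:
(R(4)*((3 - 2*2)*4 + 4))*5 = (4*((3 - 2*2)*4 + 4))*5 = (4*((3 - 4)*4 + 4))*5 = (4*(-1*4 + 4))*5 = (4*(-4 + 4))*5 = (4*0)*5 = 0*5 = 0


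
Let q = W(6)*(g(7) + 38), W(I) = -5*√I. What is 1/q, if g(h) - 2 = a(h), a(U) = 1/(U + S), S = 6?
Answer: -13*√6/15630 ≈ -0.0020373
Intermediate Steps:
a(U) = 1/(6 + U) (a(U) = 1/(U + 6) = 1/(6 + U))
g(h) = 2 + 1/(6 + h)
q = -2605*√6/13 (q = (-5*√6)*((13 + 2*7)/(6 + 7) + 38) = (-5*√6)*((13 + 14)/13 + 38) = (-5*√6)*((1/13)*27 + 38) = (-5*√6)*(27/13 + 38) = -5*√6*(521/13) = -2605*√6/13 ≈ -490.84)
1/q = 1/(-2605*√6/13) = -13*√6/15630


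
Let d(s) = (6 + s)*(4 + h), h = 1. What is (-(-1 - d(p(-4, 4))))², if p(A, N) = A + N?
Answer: 961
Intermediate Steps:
d(s) = 30 + 5*s (d(s) = (6 + s)*(4 + 1) = (6 + s)*5 = 30 + 5*s)
(-(-1 - d(p(-4, 4))))² = (-(-1 - (30 + 5*(-4 + 4))))² = (-(-1 - (30 + 5*0)))² = (-(-1 - (30 + 0)))² = (-(-1 - 1*30))² = (-(-1 - 30))² = (-1*(-31))² = 31² = 961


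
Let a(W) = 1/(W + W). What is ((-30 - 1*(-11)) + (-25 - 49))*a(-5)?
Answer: 93/10 ≈ 9.3000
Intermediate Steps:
a(W) = 1/(2*W)
((-30 - 1*(-11)) + (-25 - 49))*a(-5) = ((-30 - 1*(-11)) + (-25 - 49))*((½)/(-5)) = ((-30 + 11) - 74)*((½)*(-⅕)) = (-19 - 74)*(-⅒) = -93*(-⅒) = 93/10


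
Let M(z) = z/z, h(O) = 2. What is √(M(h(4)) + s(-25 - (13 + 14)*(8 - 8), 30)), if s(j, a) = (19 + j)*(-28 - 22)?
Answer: √301 ≈ 17.349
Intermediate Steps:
M(z) = 1
s(j, a) = -950 - 50*j (s(j, a) = (19 + j)*(-50) = -950 - 50*j)
√(M(h(4)) + s(-25 - (13 + 14)*(8 - 8), 30)) = √(1 + (-950 - 50*(-25 - (13 + 14)*(8 - 8)))) = √(1 + (-950 - 50*(-25 - 27*0))) = √(1 + (-950 - 50*(-25 - 1*0))) = √(1 + (-950 - 50*(-25 + 0))) = √(1 + (-950 - 50*(-25))) = √(1 + (-950 + 1250)) = √(1 + 300) = √301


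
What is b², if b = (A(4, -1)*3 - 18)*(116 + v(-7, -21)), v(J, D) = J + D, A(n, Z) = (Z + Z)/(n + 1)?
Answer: 71368704/25 ≈ 2.8547e+6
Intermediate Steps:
A(n, Z) = 2*Z/(1 + n) (A(n, Z) = (2*Z)/(1 + n) = 2*Z/(1 + n))
v(J, D) = D + J
b = -8448/5 (b = ((2*(-1)/(1 + 4))*3 - 18)*(116 + (-21 - 7)) = ((2*(-1)/5)*3 - 18)*(116 - 28) = ((2*(-1)*(⅕))*3 - 18)*88 = (-⅖*3 - 18)*88 = (-6/5 - 18)*88 = -96/5*88 = -8448/5 ≈ -1689.6)
b² = (-8448/5)² = 71368704/25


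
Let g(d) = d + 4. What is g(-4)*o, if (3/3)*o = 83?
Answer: 0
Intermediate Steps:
g(d) = 4 + d
o = 83
g(-4)*o = (4 - 4)*83 = 0*83 = 0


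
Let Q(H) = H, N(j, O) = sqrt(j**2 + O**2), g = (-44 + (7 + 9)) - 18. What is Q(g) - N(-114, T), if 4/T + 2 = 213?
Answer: -46 - 2*sqrt(144648733)/211 ≈ -160.00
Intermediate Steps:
T = 4/211 (T = 4/(-2 + 213) = 4/211 ≈ 0.018957)
g = -46 (g = (-44 + 16) - 18 = -28 - 18 = -46)
N(j, O) = sqrt(O**2 + j**2)
Q(g) - N(-114, T) = -46 - sqrt((4/211)**2 + (-114)**2) = -46 - sqrt(16/44521 + 12996) = -46 - sqrt(578594932/44521) = -46 - 2*sqrt(144648733)/211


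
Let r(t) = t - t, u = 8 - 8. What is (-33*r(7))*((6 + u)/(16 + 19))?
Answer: 0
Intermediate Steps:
u = 0
r(t) = 0
(-33*r(7))*((6 + u)/(16 + 19)) = (-33*0)*((6 + 0)/(16 + 19)) = 0*(6/35) = 0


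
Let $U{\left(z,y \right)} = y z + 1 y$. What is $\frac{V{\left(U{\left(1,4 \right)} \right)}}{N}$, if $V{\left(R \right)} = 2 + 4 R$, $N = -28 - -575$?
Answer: $\frac{34}{547} \approx 0.062157$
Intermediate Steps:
$U{\left(z,y \right)} = y + y z$ ($U{\left(z,y \right)} = y z + y = y + y z$)
$N = 547$ ($N = -28 + 575 = 547$)
$\frac{V{\left(U{\left(1,4 \right)} \right)}}{N} = \frac{2 + 4 \cdot 4 \left(1 + 1\right)}{547} = \left(2 + 4 \cdot 4 \cdot 2\right) \frac{1}{547} = \left(2 + 4 \cdot 8\right) \frac{1}{547} = \left(2 + 32\right) \frac{1}{547} = 34 \cdot \frac{1}{547} = \frac{34}{547}$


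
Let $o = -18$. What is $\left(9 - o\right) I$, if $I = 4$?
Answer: $108$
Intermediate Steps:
$\left(9 - o\right) I = \left(9 - -18\right) 4 = \left(9 + 18\right) 4 = 27 \cdot 4 = 108$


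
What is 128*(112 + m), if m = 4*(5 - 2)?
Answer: 15872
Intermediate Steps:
m = 12 (m = 4*3 = 12)
128*(112 + m) = 128*(112 + 12) = 128*124 = 15872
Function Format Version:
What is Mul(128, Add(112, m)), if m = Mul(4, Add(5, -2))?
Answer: 15872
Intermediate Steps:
m = 12 (m = Mul(4, 3) = 12)
Mul(128, Add(112, m)) = Mul(128, Add(112, 12)) = Mul(128, 124) = 15872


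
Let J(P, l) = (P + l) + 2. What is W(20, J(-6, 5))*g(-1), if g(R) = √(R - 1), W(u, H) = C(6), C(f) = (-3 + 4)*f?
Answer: 6*I*√2 ≈ 8.4853*I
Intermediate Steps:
J(P, l) = 2 + P + l
C(f) = f (C(f) = 1*f = f)
W(u, H) = 6
g(R) = √(-1 + R)
W(20, J(-6, 5))*g(-1) = 6*√(-1 - 1) = 6*√(-2) = 6*(I*√2) = 6*I*√2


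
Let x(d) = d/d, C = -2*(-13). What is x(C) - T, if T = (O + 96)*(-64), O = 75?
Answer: 10945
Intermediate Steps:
T = -10944 (T = (75 + 96)*(-64) = 171*(-64) = -10944)
C = 26
x(d) = 1
x(C) - T = 1 - 1*(-10944) = 1 + 10944 = 10945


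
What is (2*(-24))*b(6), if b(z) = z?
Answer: -288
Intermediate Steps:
(2*(-24))*b(6) = (2*(-24))*6 = -48*6 = -288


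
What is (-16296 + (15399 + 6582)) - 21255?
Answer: -15570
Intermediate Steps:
(-16296 + (15399 + 6582)) - 21255 = (-16296 + 21981) - 21255 = 5685 - 21255 = -15570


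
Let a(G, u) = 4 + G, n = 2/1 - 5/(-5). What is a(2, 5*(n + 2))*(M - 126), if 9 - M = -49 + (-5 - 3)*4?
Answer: -216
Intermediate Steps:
n = 3 (n = 2*1 - 5*(-1/5) = 2 + 1 = 3)
M = 90 (M = 9 - (-49 + (-5 - 3)*4) = 9 - (-49 - 8*4) = 9 - (-49 - 32) = 9 - 1*(-81) = 9 + 81 = 90)
a(2, 5*(n + 2))*(M - 126) = (4 + 2)*(90 - 126) = 6*(-36) = -216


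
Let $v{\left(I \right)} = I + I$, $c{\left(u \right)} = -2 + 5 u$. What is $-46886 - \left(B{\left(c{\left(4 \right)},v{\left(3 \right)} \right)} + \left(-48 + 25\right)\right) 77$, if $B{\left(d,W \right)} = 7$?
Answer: $-45654$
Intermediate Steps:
$v{\left(I \right)} = 2 I$
$-46886 - \left(B{\left(c{\left(4 \right)},v{\left(3 \right)} \right)} + \left(-48 + 25\right)\right) 77 = -46886 - \left(7 + \left(-48 + 25\right)\right) 77 = -46886 - \left(7 - 23\right) 77 = -46886 - \left(-16\right) 77 = -46886 - -1232 = -46886 + 1232 = -45654$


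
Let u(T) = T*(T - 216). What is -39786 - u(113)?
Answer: -28147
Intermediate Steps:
u(T) = T*(-216 + T)
-39786 - u(113) = -39786 - 113*(-216 + 113) = -39786 - 113*(-103) = -39786 - 1*(-11639) = -39786 + 11639 = -28147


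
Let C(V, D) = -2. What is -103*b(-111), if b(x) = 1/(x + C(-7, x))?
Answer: 103/113 ≈ 0.91150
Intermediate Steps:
b(x) = 1/(-2 + x) (b(x) = 1/(x - 2) = 1/(-2 + x))
-103*b(-111) = -103/(-2 - 111) = -103/(-113) = -103*(-1/113) = 103/113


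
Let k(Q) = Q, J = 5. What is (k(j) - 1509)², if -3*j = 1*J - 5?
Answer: 2277081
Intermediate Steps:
j = 0 (j = -(1*5 - 5)/3 = -(5 - 5)/3 = -⅓*0 = 0)
(k(j) - 1509)² = (0 - 1509)² = (-1509)² = 2277081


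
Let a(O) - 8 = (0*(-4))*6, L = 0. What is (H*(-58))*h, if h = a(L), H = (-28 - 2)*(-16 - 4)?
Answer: -278400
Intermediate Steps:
H = 600 (H = -30*(-20) = 600)
a(O) = 8 (a(O) = 8 + (0*(-4))*6 = 8 + 0*6 = 8 + 0 = 8)
h = 8
(H*(-58))*h = (600*(-58))*8 = -34800*8 = -278400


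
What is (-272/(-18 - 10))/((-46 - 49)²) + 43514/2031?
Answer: 2749135058/128308425 ≈ 21.426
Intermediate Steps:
(-272/(-18 - 10))/((-46 - 49)²) + 43514/2031 = (-272/(-28))/((-95)²) + 43514*(1/2031) = -1/28*(-272)/9025 + 43514/2031 = (68/7)*(1/9025) + 43514/2031 = 68/63175 + 43514/2031 = 2749135058/128308425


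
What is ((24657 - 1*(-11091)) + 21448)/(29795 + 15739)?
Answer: 28598/22767 ≈ 1.2561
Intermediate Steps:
((24657 - 1*(-11091)) + 21448)/(29795 + 15739) = ((24657 + 11091) + 21448)/45534 = (35748 + 21448)*(1/45534) = 57196*(1/45534) = 28598/22767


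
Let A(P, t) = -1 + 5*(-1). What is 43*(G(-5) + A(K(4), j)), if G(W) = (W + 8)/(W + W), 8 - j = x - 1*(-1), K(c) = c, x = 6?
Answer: -2709/10 ≈ -270.90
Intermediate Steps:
j = 1 (j = 8 - (6 - 1*(-1)) = 8 - (6 + 1) = 8 - 1*7 = 8 - 7 = 1)
A(P, t) = -6 (A(P, t) = -1 - 5 = -6)
G(W) = (8 + W)/(2*W) (G(W) = (8 + W)/((2*W)) = (8 + W)*(1/(2*W)) = (8 + W)/(2*W))
43*(G(-5) + A(K(4), j)) = 43*((½)*(8 - 5)/(-5) - 6) = 43*((½)*(-⅕)*3 - 6) = 43*(-3/10 - 6) = 43*(-63/10) = -2709/10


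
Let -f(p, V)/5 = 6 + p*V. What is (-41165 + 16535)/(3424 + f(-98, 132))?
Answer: -12315/34037 ≈ -0.36181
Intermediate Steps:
f(p, V) = -30 - 5*V*p (f(p, V) = -5*(6 + p*V) = -5*(6 + V*p) = -30 - 5*V*p)
(-41165 + 16535)/(3424 + f(-98, 132)) = (-41165 + 16535)/(3424 + (-30 - 5*132*(-98))) = -24630/(3424 + (-30 + 64680)) = -24630/(3424 + 64650) = -24630/68074 = -24630*1/68074 = -12315/34037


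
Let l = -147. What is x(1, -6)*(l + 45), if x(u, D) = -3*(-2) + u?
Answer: -714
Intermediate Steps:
x(u, D) = 6 + u
x(1, -6)*(l + 45) = (6 + 1)*(-147 + 45) = 7*(-102) = -714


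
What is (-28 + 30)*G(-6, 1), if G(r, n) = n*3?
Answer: 6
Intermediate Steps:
G(r, n) = 3*n
(-28 + 30)*G(-6, 1) = (-28 + 30)*(3*1) = 2*3 = 6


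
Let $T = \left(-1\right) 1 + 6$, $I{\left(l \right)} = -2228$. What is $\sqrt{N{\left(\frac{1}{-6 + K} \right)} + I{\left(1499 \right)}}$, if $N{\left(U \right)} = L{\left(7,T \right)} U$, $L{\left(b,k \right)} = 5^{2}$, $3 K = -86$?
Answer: $\frac{i \sqrt{6026462}}{52} \approx 47.209 i$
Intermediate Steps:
$K = - \frac{86}{3}$ ($K = \frac{1}{3} \left(-86\right) = - \frac{86}{3} \approx -28.667$)
$T = 5$ ($T = -1 + 6 = 5$)
$L{\left(b,k \right)} = 25$
$N{\left(U \right)} = 25 U$
$\sqrt{N{\left(\frac{1}{-6 + K} \right)} + I{\left(1499 \right)}} = \sqrt{\frac{25}{-6 - \frac{86}{3}} - 2228} = \sqrt{\frac{25}{- \frac{104}{3}} - 2228} = \sqrt{25 \left(- \frac{3}{104}\right) - 2228} = \sqrt{- \frac{75}{104} - 2228} = \sqrt{- \frac{231787}{104}} = \frac{i \sqrt{6026462}}{52}$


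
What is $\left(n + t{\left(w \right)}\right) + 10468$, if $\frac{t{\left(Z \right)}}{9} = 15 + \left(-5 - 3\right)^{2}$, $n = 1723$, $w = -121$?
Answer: $12902$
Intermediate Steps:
$t{\left(Z \right)} = 711$ ($t{\left(Z \right)} = 9 \left(15 + \left(-5 - 3\right)^{2}\right) = 9 \left(15 + \left(-8\right)^{2}\right) = 9 \left(15 + 64\right) = 9 \cdot 79 = 711$)
$\left(n + t{\left(w \right)}\right) + 10468 = \left(1723 + 711\right) + 10468 = 2434 + 10468 = 12902$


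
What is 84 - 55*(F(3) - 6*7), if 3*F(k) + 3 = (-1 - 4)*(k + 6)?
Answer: 3274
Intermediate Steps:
F(k) = -11 - 5*k/3 (F(k) = -1 + ((-1 - 4)*(k + 6))/3 = -1 + (-5*(6 + k))/3 = -1 + (-30 - 5*k)/3 = -1 + (-10 - 5*k/3) = -11 - 5*k/3)
84 - 55*(F(3) - 6*7) = 84 - 55*((-11 - 5/3*3) - 6*7) = 84 - 55*((-11 - 5) - 42) = 84 - 55*(-16 - 42) = 84 - 55*(-58) = 84 + 3190 = 3274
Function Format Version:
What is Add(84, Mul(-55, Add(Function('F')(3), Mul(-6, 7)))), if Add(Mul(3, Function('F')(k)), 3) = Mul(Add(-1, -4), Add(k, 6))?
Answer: 3274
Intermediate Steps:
Function('F')(k) = Add(-11, Mul(Rational(-5, 3), k)) (Function('F')(k) = Add(-1, Mul(Rational(1, 3), Mul(Add(-1, -4), Add(k, 6)))) = Add(-1, Mul(Rational(1, 3), Mul(-5, Add(6, k)))) = Add(-1, Mul(Rational(1, 3), Add(-30, Mul(-5, k)))) = Add(-1, Add(-10, Mul(Rational(-5, 3), k))) = Add(-11, Mul(Rational(-5, 3), k)))
Add(84, Mul(-55, Add(Function('F')(3), Mul(-6, 7)))) = Add(84, Mul(-55, Add(Add(-11, Mul(Rational(-5, 3), 3)), Mul(-6, 7)))) = Add(84, Mul(-55, Add(Add(-11, -5), -42))) = Add(84, Mul(-55, Add(-16, -42))) = Add(84, Mul(-55, -58)) = Add(84, 3190) = 3274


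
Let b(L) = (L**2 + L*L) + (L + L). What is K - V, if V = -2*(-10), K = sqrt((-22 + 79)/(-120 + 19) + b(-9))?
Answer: -20 + sqrt(1463187)/101 ≈ -8.0235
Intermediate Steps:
b(L) = 2*L + 2*L**2 (b(L) = (L**2 + L**2) + 2*L = 2*L**2 + 2*L = 2*L + 2*L**2)
K = sqrt(1463187)/101 (K = sqrt((-22 + 79)/(-120 + 19) + 2*(-9)*(1 - 9)) = sqrt(57/(-101) + 2*(-9)*(-8)) = sqrt(57*(-1/101) + 144) = sqrt(-57/101 + 144) = sqrt(14487/101) = sqrt(1463187)/101 ≈ 11.976)
V = 20
K - V = sqrt(1463187)/101 - 1*20 = sqrt(1463187)/101 - 20 = -20 + sqrt(1463187)/101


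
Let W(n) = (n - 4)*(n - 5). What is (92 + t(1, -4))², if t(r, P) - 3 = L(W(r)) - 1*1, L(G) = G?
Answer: 11236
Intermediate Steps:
W(n) = (-5 + n)*(-4 + n) (W(n) = (-4 + n)*(-5 + n) = (-5 + n)*(-4 + n))
t(r, P) = 22 + r² - 9*r (t(r, P) = 3 + ((20 + r² - 9*r) - 1*1) = 3 + ((20 + r² - 9*r) - 1) = 3 + (19 + r² - 9*r) = 22 + r² - 9*r)
(92 + t(1, -4))² = (92 + (22 + 1² - 9*1))² = (92 + (22 + 1 - 9))² = (92 + 14)² = 106² = 11236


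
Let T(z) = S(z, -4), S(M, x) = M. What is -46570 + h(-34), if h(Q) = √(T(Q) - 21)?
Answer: -46570 + I*√55 ≈ -46570.0 + 7.4162*I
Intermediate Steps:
T(z) = z
h(Q) = √(-21 + Q) (h(Q) = √(Q - 21) = √(-21 + Q))
-46570 + h(-34) = -46570 + √(-21 - 34) = -46570 + √(-55) = -46570 + I*√55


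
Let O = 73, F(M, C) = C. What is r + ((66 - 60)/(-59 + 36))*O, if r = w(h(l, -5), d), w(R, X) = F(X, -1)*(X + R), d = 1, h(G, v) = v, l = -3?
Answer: -346/23 ≈ -15.043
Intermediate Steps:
w(R, X) = -R - X (w(R, X) = -(X + R) = -(R + X) = -R - X)
r = 4 (r = -1*(-5) - 1*1 = 5 - 1 = 4)
r + ((66 - 60)/(-59 + 36))*O = 4 + ((66 - 60)/(-59 + 36))*73 = 4 + (6/(-23))*73 = 4 + (6*(-1/23))*73 = 4 - 6/23*73 = 4 - 438/23 = -346/23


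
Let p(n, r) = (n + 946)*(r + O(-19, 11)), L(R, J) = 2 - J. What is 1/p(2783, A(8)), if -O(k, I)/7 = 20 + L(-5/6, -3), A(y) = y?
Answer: -1/622743 ≈ -1.6058e-6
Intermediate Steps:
O(k, I) = -175 (O(k, I) = -7*(20 + (2 - 1*(-3))) = -7*(20 + (2 + 3)) = -7*(20 + 5) = -7*25 = -175)
p(n, r) = (-175 + r)*(946 + n) (p(n, r) = (n + 946)*(r - 175) = (946 + n)*(-175 + r) = (-175 + r)*(946 + n))
1/p(2783, A(8)) = 1/(-165550 - 175*2783 + 946*8 + 2783*8) = 1/(-165550 - 487025 + 7568 + 22264) = 1/(-622743) = -1/622743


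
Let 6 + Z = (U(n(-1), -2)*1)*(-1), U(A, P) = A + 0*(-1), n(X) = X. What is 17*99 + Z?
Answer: 1678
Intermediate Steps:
U(A, P) = A (U(A, P) = A + 0 = A)
Z = -5 (Z = -6 - 1*1*(-1) = -6 - 1*(-1) = -6 + 1 = -5)
17*99 + Z = 17*99 - 5 = 1683 - 5 = 1678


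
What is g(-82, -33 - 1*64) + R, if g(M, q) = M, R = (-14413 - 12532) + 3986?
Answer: -23041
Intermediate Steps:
R = -22959 (R = -26945 + 3986 = -22959)
g(-82, -33 - 1*64) + R = -82 - 22959 = -23041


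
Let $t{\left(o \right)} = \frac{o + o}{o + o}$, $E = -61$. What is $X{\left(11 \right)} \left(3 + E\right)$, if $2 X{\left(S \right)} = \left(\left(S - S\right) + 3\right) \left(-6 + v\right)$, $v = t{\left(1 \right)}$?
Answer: $435$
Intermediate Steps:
$t{\left(o \right)} = 1$ ($t{\left(o \right)} = \frac{2 o}{2 o} = 2 o \frac{1}{2 o} = 1$)
$v = 1$
$X{\left(S \right)} = - \frac{15}{2}$ ($X{\left(S \right)} = \frac{\left(\left(S - S\right) + 3\right) \left(-6 + 1\right)}{2} = \frac{\left(0 + 3\right) \left(-5\right)}{2} = \frac{3 \left(-5\right)}{2} = \frac{1}{2} \left(-15\right) = - \frac{15}{2}$)
$X{\left(11 \right)} \left(3 + E\right) = - \frac{15 \left(3 - 61\right)}{2} = \left(- \frac{15}{2}\right) \left(-58\right) = 435$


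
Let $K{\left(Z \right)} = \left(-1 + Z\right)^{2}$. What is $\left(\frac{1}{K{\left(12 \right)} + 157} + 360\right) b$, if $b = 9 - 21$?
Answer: $- \frac{600486}{139} \approx -4320.0$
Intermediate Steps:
$b = -12$
$\left(\frac{1}{K{\left(12 \right)} + 157} + 360\right) b = \left(\frac{1}{\left(-1 + 12\right)^{2} + 157} + 360\right) \left(-12\right) = \left(\frac{1}{11^{2} + 157} + 360\right) \left(-12\right) = \left(\frac{1}{121 + 157} + 360\right) \left(-12\right) = \left(\frac{1}{278} + 360\right) \left(-12\right) = \frac{100081}{278} \left(-12\right) = - \frac{600486}{139}$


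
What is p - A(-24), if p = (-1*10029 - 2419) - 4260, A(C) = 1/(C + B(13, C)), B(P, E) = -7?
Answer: -517947/31 ≈ -16708.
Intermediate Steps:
A(C) = 1/(-7 + C) (A(C) = 1/(C - 7) = 1/(-7 + C))
p = -16708 (p = (-10029 - 2419) - 4260 = -12448 - 4260 = -16708)
p - A(-24) = -16708 - 1/(-7 - 24) = -16708 - 1/(-31) = -16708 - 1*(-1/31) = -16708 + 1/31 = -517947/31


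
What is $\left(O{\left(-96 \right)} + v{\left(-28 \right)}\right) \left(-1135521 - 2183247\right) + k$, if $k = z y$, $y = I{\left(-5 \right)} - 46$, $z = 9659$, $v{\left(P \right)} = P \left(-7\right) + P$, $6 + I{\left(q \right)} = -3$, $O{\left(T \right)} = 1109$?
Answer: $-4238597981$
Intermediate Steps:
$I{\left(q \right)} = -9$ ($I{\left(q \right)} = -6 - 3 = -9$)
$v{\left(P \right)} = - 6 P$ ($v{\left(P \right)} = - 7 P + P = - 6 P$)
$y = -55$ ($y = -9 - 46 = -55$)
$k = -531245$ ($k = 9659 \left(-55\right) = -531245$)
$\left(O{\left(-96 \right)} + v{\left(-28 \right)}\right) \left(-1135521 - 2183247\right) + k = \left(1109 - -168\right) \left(-1135521 - 2183247\right) - 531245 = \left(1109 + 168\right) \left(-3318768\right) - 531245 = 1277 \left(-3318768\right) - 531245 = -4238066736 - 531245 = -4238597981$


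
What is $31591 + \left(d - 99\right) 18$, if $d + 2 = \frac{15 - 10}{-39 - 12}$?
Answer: $\frac{506111}{17} \approx 29771.0$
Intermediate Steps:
$d = - \frac{107}{51}$ ($d = -2 + \frac{15 - 10}{-39 - 12} = -2 + \frac{5}{-51} = -2 + 5 \left(- \frac{1}{51}\right) = -2 - \frac{5}{51} = - \frac{107}{51} \approx -2.098$)
$31591 + \left(d - 99\right) 18 = 31591 + \left(- \frac{107}{51} - 99\right) 18 = 31591 - \frac{30936}{17} = \frac{506111}{17}$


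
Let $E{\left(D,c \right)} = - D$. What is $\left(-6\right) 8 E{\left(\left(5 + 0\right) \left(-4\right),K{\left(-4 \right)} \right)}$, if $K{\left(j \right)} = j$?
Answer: $-960$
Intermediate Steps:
$\left(-6\right) 8 E{\left(\left(5 + 0\right) \left(-4\right),K{\left(-4 \right)} \right)} = \left(-6\right) 8 \left(- \left(5 + 0\right) \left(-4\right)\right) = - 48 \left(- 5 \left(-4\right)\right) = - 48 \left(\left(-1\right) \left(-20\right)\right) = \left(-48\right) 20 = -960$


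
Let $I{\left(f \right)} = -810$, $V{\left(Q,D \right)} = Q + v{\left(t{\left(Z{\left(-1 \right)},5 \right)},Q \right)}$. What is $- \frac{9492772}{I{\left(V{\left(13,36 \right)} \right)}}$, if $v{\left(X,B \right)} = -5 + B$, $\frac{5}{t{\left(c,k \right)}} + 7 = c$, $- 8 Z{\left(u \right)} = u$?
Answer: $\frac{4746386}{405} \approx 11719.0$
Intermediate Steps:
$Z{\left(u \right)} = - \frac{u}{8}$
$t{\left(c,k \right)} = \frac{5}{-7 + c}$
$V{\left(Q,D \right)} = -5 + 2 Q$ ($V{\left(Q,D \right)} = Q + \left(-5 + Q\right) = -5 + 2 Q$)
$- \frac{9492772}{I{\left(V{\left(13,36 \right)} \right)}} = - \frac{9492772}{-810} = \left(-9492772\right) \left(- \frac{1}{810}\right) = \frac{4746386}{405}$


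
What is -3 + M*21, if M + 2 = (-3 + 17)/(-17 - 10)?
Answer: -503/9 ≈ -55.889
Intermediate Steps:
M = -68/27 (M = -2 + (-3 + 17)/(-17 - 10) = -2 + 14/(-27) = -2 + 14*(-1/27) = -2 - 14/27 = -68/27 ≈ -2.5185)
-3 + M*21 = -3 - 68/27*21 = -3 - 476/9 = -503/9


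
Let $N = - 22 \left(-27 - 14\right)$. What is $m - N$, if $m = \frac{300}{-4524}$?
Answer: $- \frac{340079}{377} \approx -902.07$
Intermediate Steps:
$m = - \frac{25}{377}$ ($m = 300 \left(- \frac{1}{4524}\right) = - \frac{25}{377} \approx -0.066313$)
$N = 902$ ($N = \left(-22\right) \left(-41\right) = 902$)
$m - N = - \frac{25}{377} - 902 = - \frac{340079}{377}$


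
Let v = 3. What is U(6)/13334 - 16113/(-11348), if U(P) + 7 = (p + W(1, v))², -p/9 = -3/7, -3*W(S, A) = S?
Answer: 47388143797/33364788156 ≈ 1.4203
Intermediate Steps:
W(S, A) = -S/3
p = 27/7 (p = -(-27)/7 = -9*(-3/7) = 27/7 ≈ 3.8571)
U(P) = 2389/441 (U(P) = -7 + (27/7 - ⅓*1)² = -7 + (27/7 - ⅓)² = -7 + (74/21)² = -7 + 5476/441 = 2389/441)
U(6)/13334 - 16113/(-11348) = (2389/441)/13334 - 16113/(-11348) = (2389/441)*(1/13334) - 16113*(-1/11348) = 2389/5880294 + 16113/11348 = 47388143797/33364788156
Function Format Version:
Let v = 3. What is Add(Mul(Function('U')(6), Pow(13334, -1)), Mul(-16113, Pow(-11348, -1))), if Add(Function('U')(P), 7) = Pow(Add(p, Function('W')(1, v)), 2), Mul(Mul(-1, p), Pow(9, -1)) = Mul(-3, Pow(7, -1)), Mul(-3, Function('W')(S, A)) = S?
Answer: Rational(47388143797, 33364788156) ≈ 1.4203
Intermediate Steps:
Function('W')(S, A) = Mul(Rational(-1, 3), S)
p = Rational(27, 7) (p = Mul(-9, Mul(-3, Pow(7, -1))) = Mul(-9, Mul(-3, Rational(1, 7))) = Mul(-9, Rational(-3, 7)) = Rational(27, 7) ≈ 3.8571)
Function('U')(P) = Rational(2389, 441) (Function('U')(P) = Add(-7, Pow(Add(Rational(27, 7), Mul(Rational(-1, 3), 1)), 2)) = Add(-7, Pow(Add(Rational(27, 7), Rational(-1, 3)), 2)) = Add(-7, Pow(Rational(74, 21), 2)) = Add(-7, Rational(5476, 441)) = Rational(2389, 441))
Add(Mul(Function('U')(6), Pow(13334, -1)), Mul(-16113, Pow(-11348, -1))) = Add(Mul(Rational(2389, 441), Pow(13334, -1)), Mul(-16113, Pow(-11348, -1))) = Add(Mul(Rational(2389, 441), Rational(1, 13334)), Mul(-16113, Rational(-1, 11348))) = Add(Rational(2389, 5880294), Rational(16113, 11348)) = Rational(47388143797, 33364788156)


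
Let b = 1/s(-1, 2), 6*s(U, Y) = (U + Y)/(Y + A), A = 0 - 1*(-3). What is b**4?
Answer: 810000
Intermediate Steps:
A = 3 (A = 0 + 3 = 3)
s(U, Y) = (U + Y)/(6*(3 + Y)) (s(U, Y) = ((U + Y)/(Y + 3))/6 = ((U + Y)/(3 + Y))/6 = (U + Y)/(6*(3 + Y)))
b = 30 (b = 1/((-1 + 2)/(6*(3 + 2))) = 1/((1/6)*1/5) = 1/((1/6)*(1/5)*1) = 1/(1/30) = 30)
b**4 = 30**4 = 810000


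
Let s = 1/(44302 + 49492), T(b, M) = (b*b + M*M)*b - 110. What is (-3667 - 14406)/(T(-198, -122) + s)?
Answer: 1695138962/1004490031995 ≈ 0.0016876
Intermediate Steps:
T(b, M) = -110 + b*(M² + b²) (T(b, M) = (b² + M²)*b - 110 = (M² + b²)*b - 110 = b*(M² + b²) - 110 = -110 + b*(M² + b²))
s = 1/93794 ≈ 1.0662e-5
(-3667 - 14406)/(T(-198, -122) + s) = (-3667 - 14406)/((-110 + (-198)³ - 198*(-122)²) + 1/93794) = -18073/((-110 - 7762392 - 198*14884) + 1/93794) = -18073/((-110 - 7762392 - 2947032) + 1/93794) = -18073/(-10709534 + 1/93794) = -18073/(-1004490031995/93794) = -18073*(-93794/1004490031995) = 1695138962/1004490031995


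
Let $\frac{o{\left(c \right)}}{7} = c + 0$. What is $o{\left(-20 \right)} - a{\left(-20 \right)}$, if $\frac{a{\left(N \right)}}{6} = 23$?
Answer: $-278$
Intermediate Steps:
$a{\left(N \right)} = 138$ ($a{\left(N \right)} = 6 \cdot 23 = 138$)
$o{\left(c \right)} = 7 c$ ($o{\left(c \right)} = 7 \left(c + 0\right) = 7 c$)
$o{\left(-20 \right)} - a{\left(-20 \right)} = 7 \left(-20\right) - 138 = -140 - 138 = -278$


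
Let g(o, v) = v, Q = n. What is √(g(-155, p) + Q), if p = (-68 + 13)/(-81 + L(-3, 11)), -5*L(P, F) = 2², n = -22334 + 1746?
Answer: I*√3443868753/409 ≈ 143.48*I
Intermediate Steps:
n = -20588
L(P, F) = -⅘ (L(P, F) = -⅕*2² = -⅕*4 = -⅘)
Q = -20588
p = 275/409 (p = (-68 + 13)/(-81 - ⅘) = -55/(-409/5) = -55*(-5/409) = 275/409 ≈ 0.67237)
√(g(-155, p) + Q) = √(275/409 - 20588) = √(-8420217/409) = I*√3443868753/409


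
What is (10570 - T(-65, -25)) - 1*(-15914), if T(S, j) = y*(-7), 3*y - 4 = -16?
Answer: 26456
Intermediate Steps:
y = -4 (y = 4/3 + (⅓)*(-16) = 4/3 - 16/3 = -4)
T(S, j) = 28 (T(S, j) = -4*(-7) = 28)
(10570 - T(-65, -25)) - 1*(-15914) = (10570 - 1*28) - 1*(-15914) = (10570 - 28) + 15914 = 10542 + 15914 = 26456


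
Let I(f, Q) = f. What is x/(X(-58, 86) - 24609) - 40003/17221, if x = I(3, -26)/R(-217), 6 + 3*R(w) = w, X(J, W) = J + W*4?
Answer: -216977277098/93407203409 ≈ -2.3229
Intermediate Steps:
X(J, W) = J + 4*W
R(w) = -2 + w/3
x = -9/223 (x = 3/(-2 + (1/3)*(-217)) = 3/(-2 - 217/3) = 3/(-223/3) = 3*(-3/223) = -9/223 ≈ -0.040359)
x/(X(-58, 86) - 24609) - 40003/17221 = -9/(223*((-58 + 4*86) - 24609)) - 40003/17221 = -9/(223*((-58 + 344) - 24609)) - 40003*1/17221 = -9/(223*(286 - 24609)) - 40003/17221 = -9/223/(-24323) - 40003/17221 = -9/223*(-1/24323) - 40003/17221 = 9/5424029 - 40003/17221 = -216977277098/93407203409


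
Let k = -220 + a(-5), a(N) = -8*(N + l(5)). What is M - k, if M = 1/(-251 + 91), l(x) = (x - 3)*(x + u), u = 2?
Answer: 46719/160 ≈ 291.99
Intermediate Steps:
l(x) = (-3 + x)*(2 + x) (l(x) = (x - 3)*(x + 2) = (-3 + x)*(2 + x))
a(N) = -112 - 8*N (a(N) = -8*(N + (-6 + 5² - 1*5)) = -8*(N + (-6 + 25 - 5)) = -8*(N + 14) = -8*(14 + N) = -112 - 8*N)
M = -1/160 (M = 1/(-160) = -1/160 ≈ -0.0062500)
k = -292 (k = -220 + (-112 - 8*(-5)) = -220 + (-112 + 40) = -220 - 72 = -292)
M - k = -1/160 - 1*(-292) = -1/160 + 292 = 46719/160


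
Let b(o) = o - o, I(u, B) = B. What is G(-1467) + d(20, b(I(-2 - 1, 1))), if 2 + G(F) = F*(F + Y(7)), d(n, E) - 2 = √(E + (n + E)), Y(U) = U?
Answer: 2141820 + 2*√5 ≈ 2.1418e+6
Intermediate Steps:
b(o) = 0
d(n, E) = 2 + √(n + 2*E) (d(n, E) = 2 + √(E + (n + E)) = 2 + √(E + (E + n)) = 2 + √(n + 2*E))
G(F) = -2 + F*(7 + F) (G(F) = -2 + F*(F + 7) = -2 + F*(7 + F))
G(-1467) + d(20, b(I(-2 - 1, 1))) = (-2 + (-1467)² + 7*(-1467)) + (2 + √(20 + 2*0)) = (-2 + 2152089 - 10269) + (2 + √(20 + 0)) = 2141818 + (2 + √20) = 2141818 + (2 + 2*√5) = 2141820 + 2*√5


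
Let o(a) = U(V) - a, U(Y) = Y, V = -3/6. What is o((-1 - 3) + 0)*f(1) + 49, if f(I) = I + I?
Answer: 56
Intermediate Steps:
V = -1/2 (V = -3*1/6 = -1/2 ≈ -0.50000)
o(a) = -1/2 - a
f(I) = 2*I
o((-1 - 3) + 0)*f(1) + 49 = (-1/2 - ((-1 - 3) + 0))*(2*1) + 49 = (-1/2 - (-4 + 0))*2 + 49 = (-1/2 - 1*(-4))*2 + 49 = (-1/2 + 4)*2 + 49 = (7/2)*2 + 49 = 7 + 49 = 56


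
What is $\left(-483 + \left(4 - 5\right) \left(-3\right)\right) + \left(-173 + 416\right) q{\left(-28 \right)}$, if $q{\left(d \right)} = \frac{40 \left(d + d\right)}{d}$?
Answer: $18960$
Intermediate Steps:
$q{\left(d \right)} = 80$ ($q{\left(d \right)} = \frac{40 \cdot 2 d}{d} = \frac{80 d}{d} = 80$)
$\left(-483 + \left(4 - 5\right) \left(-3\right)\right) + \left(-173 + 416\right) q{\left(-28 \right)} = \left(-483 + \left(4 - 5\right) \left(-3\right)\right) + \left(-173 + 416\right) 80 = \left(-483 - -3\right) + 243 \cdot 80 = \left(-483 + 3\right) + 19440 = -480 + 19440 = 18960$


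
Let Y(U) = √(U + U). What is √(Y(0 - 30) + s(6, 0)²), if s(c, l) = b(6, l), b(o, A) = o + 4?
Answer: √(100 + 2*I*√15) ≈ 10.007 + 0.38701*I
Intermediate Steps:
b(o, A) = 4 + o
s(c, l) = 10 (s(c, l) = 4 + 6 = 10)
Y(U) = √2*√U (Y(U) = √(2*U) = √2*√U)
√(Y(0 - 30) + s(6, 0)²) = √(√2*√(0 - 30) + 10²) = √(√2*√(-30) + 100) = √(√2*(I*√30) + 100) = √(2*I*√15 + 100) = √(100 + 2*I*√15)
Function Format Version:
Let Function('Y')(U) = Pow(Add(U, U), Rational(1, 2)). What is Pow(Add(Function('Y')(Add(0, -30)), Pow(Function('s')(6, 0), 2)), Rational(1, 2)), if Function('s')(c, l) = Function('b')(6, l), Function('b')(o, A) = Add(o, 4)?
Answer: Pow(Add(100, Mul(2, I, Pow(15, Rational(1, 2)))), Rational(1, 2)) ≈ Add(10.007, Mul(0.38701, I))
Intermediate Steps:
Function('b')(o, A) = Add(4, o)
Function('s')(c, l) = 10 (Function('s')(c, l) = Add(4, 6) = 10)
Function('Y')(U) = Mul(Pow(2, Rational(1, 2)), Pow(U, Rational(1, 2))) (Function('Y')(U) = Pow(Mul(2, U), Rational(1, 2)) = Mul(Pow(2, Rational(1, 2)), Pow(U, Rational(1, 2))))
Pow(Add(Function('Y')(Add(0, -30)), Pow(Function('s')(6, 0), 2)), Rational(1, 2)) = Pow(Add(Mul(Pow(2, Rational(1, 2)), Pow(Add(0, -30), Rational(1, 2))), Pow(10, 2)), Rational(1, 2)) = Pow(Add(Mul(Pow(2, Rational(1, 2)), Pow(-30, Rational(1, 2))), 100), Rational(1, 2)) = Pow(Add(Mul(Pow(2, Rational(1, 2)), Mul(I, Pow(30, Rational(1, 2)))), 100), Rational(1, 2)) = Pow(Add(Mul(2, I, Pow(15, Rational(1, 2))), 100), Rational(1, 2)) = Pow(Add(100, Mul(2, I, Pow(15, Rational(1, 2)))), Rational(1, 2))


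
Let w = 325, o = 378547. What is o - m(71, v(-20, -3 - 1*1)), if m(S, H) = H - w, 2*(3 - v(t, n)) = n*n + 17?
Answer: 757771/2 ≈ 3.7889e+5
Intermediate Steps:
v(t, n) = -11/2 - n²/2 (v(t, n) = 3 - (n*n + 17)/2 = 3 - (n² + 17)/2 = 3 - (17 + n²)/2 = 3 + (-17/2 - n²/2) = -11/2 - n²/2)
m(S, H) = -325 + H (m(S, H) = H - 1*325 = H - 325 = -325 + H)
o - m(71, v(-20, -3 - 1*1)) = 378547 - (-325 + (-11/2 - (-3 - 1*1)²/2)) = 378547 - (-325 + (-11/2 - (-3 - 1)²/2)) = 378547 - (-325 + (-11/2 - ½*(-4)²)) = 378547 - (-325 + (-11/2 - ½*16)) = 378547 - (-325 + (-11/2 - 8)) = 378547 - (-325 - 27/2) = 378547 - 1*(-677/2) = 378547 + 677/2 = 757771/2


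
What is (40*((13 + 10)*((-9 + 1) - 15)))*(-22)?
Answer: 465520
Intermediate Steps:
(40*((13 + 10)*((-9 + 1) - 15)))*(-22) = (40*(23*(-8 - 15)))*(-22) = (40*(23*(-23)))*(-22) = (40*(-529))*(-22) = -21160*(-22) = 465520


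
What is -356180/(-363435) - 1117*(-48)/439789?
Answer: 35225995396/31966943043 ≈ 1.1020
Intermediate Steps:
-356180/(-363435) - 1117*(-48)/439789 = -356180*(-1/363435) + 53616*(1/439789) = 71236/72687 + 53616/439789 = 35225995396/31966943043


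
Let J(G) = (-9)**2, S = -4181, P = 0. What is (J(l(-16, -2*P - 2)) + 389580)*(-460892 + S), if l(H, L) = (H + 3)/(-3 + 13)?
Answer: -181220810253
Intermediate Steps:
l(H, L) = 3/10 + H/10 (l(H, L) = (3 + H)/10 = (3 + H)*(1/10) = 3/10 + H/10)
J(G) = 81
(J(l(-16, -2*P - 2)) + 389580)*(-460892 + S) = (81 + 389580)*(-460892 - 4181) = 389661*(-465073) = -181220810253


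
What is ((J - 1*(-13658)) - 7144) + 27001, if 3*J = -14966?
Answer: 85579/3 ≈ 28526.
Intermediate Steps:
J = -14966/3 (J = (1/3)*(-14966) = -14966/3 ≈ -4988.7)
((J - 1*(-13658)) - 7144) + 27001 = ((-14966/3 - 1*(-13658)) - 7144) + 27001 = ((-14966/3 + 13658) - 7144) + 27001 = (26008/3 - 7144) + 27001 = 4576/3 + 27001 = 85579/3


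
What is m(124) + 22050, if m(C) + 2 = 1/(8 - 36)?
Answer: 617343/28 ≈ 22048.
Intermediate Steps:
m(C) = -57/28 (m(C) = -2 + 1/(8 - 36) = -2 + 1/(-28) = -2 - 1/28 = -57/28)
m(124) + 22050 = -57/28 + 22050 = 617343/28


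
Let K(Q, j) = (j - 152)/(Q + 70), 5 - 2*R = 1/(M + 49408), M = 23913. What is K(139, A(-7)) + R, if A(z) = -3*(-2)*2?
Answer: 1476062/806531 ≈ 1.8301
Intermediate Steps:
A(z) = 12 (A(z) = 6*2 = 12)
R = 183302/73321 (R = 5/2 - 1/(2*(23913 + 49408)) = 5/2 - ½/73321 = 5/2 - ½*1/73321 = 5/2 - 1/146642 = 183302/73321 ≈ 2.5000)
K(Q, j) = (-152 + j)/(70 + Q)
K(139, A(-7)) + R = (-152 + 12)/(70 + 139) + 183302/73321 = -140/209 + 183302/73321 = 1476062/806531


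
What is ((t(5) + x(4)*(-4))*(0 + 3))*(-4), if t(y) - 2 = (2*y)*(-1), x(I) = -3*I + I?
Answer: -288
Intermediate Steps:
x(I) = -2*I
t(y) = 2 - 2*y (t(y) = 2 + (2*y)*(-1) = 2 - 2*y)
((t(5) + x(4)*(-4))*(0 + 3))*(-4) = (((2 - 2*5) - 2*4*(-4))*(0 + 3))*(-4) = (((2 - 10) - 8*(-4))*3)*(-4) = ((-8 + 32)*3)*(-4) = (24*3)*(-4) = 72*(-4) = -288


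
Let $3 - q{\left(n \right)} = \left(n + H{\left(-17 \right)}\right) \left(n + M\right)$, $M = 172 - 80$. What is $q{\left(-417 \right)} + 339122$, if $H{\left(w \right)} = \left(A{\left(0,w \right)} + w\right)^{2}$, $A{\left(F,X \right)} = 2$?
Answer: $276725$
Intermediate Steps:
$M = 92$ ($M = 172 - 80 = 92$)
$H{\left(w \right)} = \left(2 + w\right)^{2}$
$q{\left(n \right)} = 3 - \left(92 + n\right) \left(225 + n\right)$ ($q{\left(n \right)} = 3 - \left(n + \left(2 - 17\right)^{2}\right) \left(n + 92\right) = 3 - \left(n + \left(-15\right)^{2}\right) \left(92 + n\right) = 3 - \left(n + 225\right) \left(92 + n\right) = 3 - \left(225 + n\right) \left(92 + n\right) = 3 - \left(92 + n\right) \left(225 + n\right)$)
$q{\left(-417 \right)} + 339122 = \left(-20697 - \left(-417\right)^{2} - -132189\right) + 339122 = \left(-20697 - 173889 + 132189\right) + 339122 = -62397 + 339122 = 276725$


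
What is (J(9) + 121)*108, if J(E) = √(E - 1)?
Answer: 13068 + 216*√2 ≈ 13373.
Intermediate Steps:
J(E) = √(-1 + E)
(J(9) + 121)*108 = (√(-1 + 9) + 121)*108 = (√8 + 121)*108 = (2*√2 + 121)*108 = (121 + 2*√2)*108 = 13068 + 216*√2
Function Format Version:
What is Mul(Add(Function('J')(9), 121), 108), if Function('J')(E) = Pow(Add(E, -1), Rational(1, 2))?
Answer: Add(13068, Mul(216, Pow(2, Rational(1, 2)))) ≈ 13373.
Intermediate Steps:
Function('J')(E) = Pow(Add(-1, E), Rational(1, 2))
Mul(Add(Function('J')(9), 121), 108) = Mul(Add(Pow(Add(-1, 9), Rational(1, 2)), 121), 108) = Mul(Add(Pow(8, Rational(1, 2)), 121), 108) = Mul(Add(Mul(2, Pow(2, Rational(1, 2))), 121), 108) = Mul(Add(121, Mul(2, Pow(2, Rational(1, 2)))), 108) = Add(13068, Mul(216, Pow(2, Rational(1, 2))))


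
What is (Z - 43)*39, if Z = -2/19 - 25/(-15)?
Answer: -30706/19 ≈ -1616.1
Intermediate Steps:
Z = 89/57 (Z = -2*1/19 - 25*(-1/15) = -2/19 + 5/3 = 89/57 ≈ 1.5614)
(Z - 43)*39 = (89/57 - 43)*39 = -2362/57*39 = -30706/19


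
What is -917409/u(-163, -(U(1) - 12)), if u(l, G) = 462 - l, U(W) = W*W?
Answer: -917409/625 ≈ -1467.9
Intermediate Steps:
U(W) = W**2
-917409/u(-163, -(U(1) - 12)) = -917409/(462 - 1*(-163)) = -917409/(462 + 163) = -917409/625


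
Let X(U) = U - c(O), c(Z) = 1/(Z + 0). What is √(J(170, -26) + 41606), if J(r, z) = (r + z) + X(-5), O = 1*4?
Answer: √166979/2 ≈ 204.32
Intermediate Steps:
O = 4
c(Z) = 1/Z
X(U) = -¼ + U (X(U) = U - 1/4 = U - 1*¼ = U - ¼ = -¼ + U)
J(r, z) = -21/4 + r + z (J(r, z) = (r + z) + (-¼ - 5) = (r + z) - 21/4 = -21/4 + r + z)
√(J(170, -26) + 41606) = √((-21/4 + 170 - 26) + 41606) = √(555/4 + 41606) = √(166979/4) = √166979/2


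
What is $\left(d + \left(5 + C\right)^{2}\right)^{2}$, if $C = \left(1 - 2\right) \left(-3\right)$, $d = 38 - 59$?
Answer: $1849$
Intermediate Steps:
$d = -21$ ($d = 38 - 59 = -21$)
$C = 3$ ($C = \left(-1\right) \left(-3\right) = 3$)
$\left(d + \left(5 + C\right)^{2}\right)^{2} = \left(-21 + \left(5 + 3\right)^{2}\right)^{2} = \left(-21 + 8^{2}\right)^{2} = \left(-21 + 64\right)^{2} = 43^{2} = 1849$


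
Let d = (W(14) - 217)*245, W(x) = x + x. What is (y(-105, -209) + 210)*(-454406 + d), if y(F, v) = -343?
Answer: 66594563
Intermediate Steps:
W(x) = 2*x
d = -46305 (d = (2*14 - 217)*245 = (28 - 217)*245 = -189*245 = -46305)
(y(-105, -209) + 210)*(-454406 + d) = (-343 + 210)*(-454406 - 46305) = -133*(-500711) = 66594563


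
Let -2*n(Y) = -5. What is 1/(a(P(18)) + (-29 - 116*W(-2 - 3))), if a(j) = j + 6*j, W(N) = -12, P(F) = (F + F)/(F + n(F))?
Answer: 41/56387 ≈ 0.00072712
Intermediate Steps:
n(Y) = 5/2 (n(Y) = -1/2*(-5) = 5/2)
P(F) = 2*F/(5/2 + F) (P(F) = (F + F)/(F + 5/2) = (2*F)/(5/2 + F) = 2*F/(5/2 + F))
a(j) = 7*j
1/(a(P(18)) + (-29 - 116*W(-2 - 3))) = 1/(7*(4*18/(5 + 2*18)) + (-29 - 116*(-12))) = 1/(7*(4*18/(5 + 36)) + (-29 + 1392)) = 1/(7*(4*18/41) + 1363) = 1/(7*(4*18*(1/41)) + 1363) = 1/(7*(72/41) + 1363) = 1/(504/41 + 1363) = 1/(56387/41) = 41/56387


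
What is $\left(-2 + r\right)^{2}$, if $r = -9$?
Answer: $121$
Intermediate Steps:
$\left(-2 + r\right)^{2} = \left(-2 - 9\right)^{2} = \left(-11\right)^{2} = 121$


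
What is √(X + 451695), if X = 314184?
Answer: √765879 ≈ 875.15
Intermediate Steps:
√(X + 451695) = √(314184 + 451695) = √765879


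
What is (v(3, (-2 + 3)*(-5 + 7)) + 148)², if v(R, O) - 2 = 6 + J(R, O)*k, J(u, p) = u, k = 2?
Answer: 26244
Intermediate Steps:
v(R, O) = 8 + 2*R (v(R, O) = 2 + (6 + R*2) = 2 + (6 + 2*R) = 8 + 2*R)
(v(3, (-2 + 3)*(-5 + 7)) + 148)² = ((8 + 2*3) + 148)² = ((8 + 6) + 148)² = (14 + 148)² = 162² = 26244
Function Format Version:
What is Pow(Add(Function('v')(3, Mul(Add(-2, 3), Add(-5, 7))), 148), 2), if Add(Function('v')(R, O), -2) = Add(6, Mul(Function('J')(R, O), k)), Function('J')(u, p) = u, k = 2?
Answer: 26244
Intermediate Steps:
Function('v')(R, O) = Add(8, Mul(2, R)) (Function('v')(R, O) = Add(2, Add(6, Mul(R, 2))) = Add(2, Add(6, Mul(2, R))) = Add(8, Mul(2, R)))
Pow(Add(Function('v')(3, Mul(Add(-2, 3), Add(-5, 7))), 148), 2) = Pow(Add(Add(8, Mul(2, 3)), 148), 2) = Pow(Add(Add(8, 6), 148), 2) = Pow(Add(14, 148), 2) = Pow(162, 2) = 26244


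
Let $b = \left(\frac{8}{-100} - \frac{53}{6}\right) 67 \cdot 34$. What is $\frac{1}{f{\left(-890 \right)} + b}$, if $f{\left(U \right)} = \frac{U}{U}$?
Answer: $- \frac{75}{1522768} \approx -4.9252 \cdot 10^{-5}$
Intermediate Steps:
$f{\left(U \right)} = 1$
$b = - \frac{1522843}{75}$ ($b = \left(8 \left(- \frac{1}{100}\right) - \frac{53}{6}\right) 67 \cdot 34 = \left(- \frac{2}{25} - \frac{53}{6}\right) 67 \cdot 34 = \left(- \frac{1337}{150}\right) 67 \cdot 34 = \left(- \frac{89579}{150}\right) 34 = - \frac{1522843}{75} \approx -20305.0$)
$\frac{1}{f{\left(-890 \right)} + b} = \frac{1}{1 - \frac{1522843}{75}} = \frac{1}{- \frac{1522768}{75}} = - \frac{75}{1522768}$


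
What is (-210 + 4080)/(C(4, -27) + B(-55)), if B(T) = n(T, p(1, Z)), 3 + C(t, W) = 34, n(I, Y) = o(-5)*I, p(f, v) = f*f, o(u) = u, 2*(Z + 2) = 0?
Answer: 215/17 ≈ 12.647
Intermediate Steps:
Z = -2 (Z = -2 + (½)*0 = -2 + 0 = -2)
p(f, v) = f²
n(I, Y) = -5*I
C(t, W) = 31 (C(t, W) = -3 + 34 = 31)
B(T) = -5*T
(-210 + 4080)/(C(4, -27) + B(-55)) = (-210 + 4080)/(31 - 5*(-55)) = 3870/(31 + 275) = 3870/306 = 3870*(1/306) = 215/17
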